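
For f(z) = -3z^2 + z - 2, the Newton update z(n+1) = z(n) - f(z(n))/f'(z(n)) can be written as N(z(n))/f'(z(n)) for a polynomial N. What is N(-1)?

-1

f'(z) = -6z + 1.
N(z) = z·f'(z) - f(z) = z·(-6z + 1) - (-3z^2 + z - 2) = -3z^2 + 2.
N(-1) = -1.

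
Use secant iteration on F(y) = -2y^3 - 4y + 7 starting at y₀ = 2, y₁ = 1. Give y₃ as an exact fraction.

F(2) = -17, F(1) = 1. y₂ = 1 - 1·(1 - 2)/(1 - (-17)) = 19/18.
F(1) = 1, F(19/18) = 1241/2916. y₃ = (19/18) - (1241/2916)·((19/18) - 1)/((1241/2916) - 1) = 1837/1675.

1837/1675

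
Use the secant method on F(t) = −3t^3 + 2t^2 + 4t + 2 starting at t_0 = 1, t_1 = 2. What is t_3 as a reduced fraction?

531/326

F(1) = 5, F(2) = −6. t_2 = 2 − (−6)·(2 − 1)/((−6) − 5) = 16/11.
F(2) = −6, F(16/11) = 3750/1331. t_3 = (16/11) − (3750/1331)·((16/11) − 2)/((3750/1331) − (−6)) = 531/326.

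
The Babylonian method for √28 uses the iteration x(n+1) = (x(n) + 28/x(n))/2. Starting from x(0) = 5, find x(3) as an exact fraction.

62921681/11891080

x(1) = (5 + 28/5)/2 = 53/10.
x(2) = (53/10 + 28/(53/10))/2 = 5609/1060.
x(3) = (5609/1060 + 28/(5609/1060))/2 = 62921681/11891080.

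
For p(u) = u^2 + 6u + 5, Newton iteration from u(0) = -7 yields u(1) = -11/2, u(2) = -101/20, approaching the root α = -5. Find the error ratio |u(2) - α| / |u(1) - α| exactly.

u(1) - α = -11/2 - (-5) = -11/2 + 5 = -1/2, so |u(1) - α| = 1/2.
u(2) - α = -101/20 - (-5) = -101/20 + 5 = -1/20, so |u(2) - α| = 1/20.
Ratio = (1/20) / (1/2) = 1/10.

1/10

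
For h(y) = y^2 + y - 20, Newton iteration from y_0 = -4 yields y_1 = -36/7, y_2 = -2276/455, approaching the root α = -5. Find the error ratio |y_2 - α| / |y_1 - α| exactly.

1/65

y_1 - α = -36/7 - (-5) = -36/7 + 5 = -1/7, so |y_1 - α| = 1/7.
y_2 - α = -2276/455 - (-5) = -2276/455 + 5 = -1/455, so |y_2 - α| = 1/455.
Ratio = (1/455) / (1/7) = 1/65.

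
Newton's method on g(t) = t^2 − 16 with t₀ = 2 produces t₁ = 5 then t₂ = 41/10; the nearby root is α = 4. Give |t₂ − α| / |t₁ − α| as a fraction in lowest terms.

1/10

t₁ − α = 5 − 4 = 1, so |t₁ − α| = 1.
t₂ − α = 41/10 − 4 = 1/10, so |t₂ − α| = 1/10.
Ratio = (1/10) / 1 = 1/10.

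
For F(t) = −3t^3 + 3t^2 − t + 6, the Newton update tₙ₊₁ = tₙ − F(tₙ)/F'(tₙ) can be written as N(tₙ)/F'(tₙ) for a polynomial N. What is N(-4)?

426

F'(t) = −9t^2 + 6t − 1.
N(t) = t·F'(t) − F(t) = t·(−9t^2 + 6t − 1) − (−3t^3 + 3t^2 − t + 6) = −6t^3 + 3t^2 − 6.
N(-4) = 426.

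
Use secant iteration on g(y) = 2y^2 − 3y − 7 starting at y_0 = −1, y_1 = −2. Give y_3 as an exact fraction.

−107/85

g(−1) = −2, g(−2) = 7. y_2 = (−2) − 7·((−2) − (−1))/(7 − (−2)) = −11/9.
g(−2) = 7, g(−11/9) = −28/81. y_3 = (−11/9) − (−28/81)·((−11/9) − (−2))/((−28/81) − 7) = −107/85.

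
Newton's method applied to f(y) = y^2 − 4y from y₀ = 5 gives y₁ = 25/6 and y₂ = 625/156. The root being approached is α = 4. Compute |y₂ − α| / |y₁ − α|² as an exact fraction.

3/13

y₁ − α = 25/6 − 4 = 1/6, so |y₁ − α| = 1/6.
y₂ − α = 625/156 − 4 = 1/156, so |y₂ − α| = 1/156.
|y₁ − α|² = 1/36.
Ratio = (1/156) / (1/36) = 3/13.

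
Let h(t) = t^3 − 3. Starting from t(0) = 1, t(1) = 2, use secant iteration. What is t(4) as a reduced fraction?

20671423/14273229

h(1) = −2, h(2) = 5. t(2) = 2 − 5·(2 − 1)/(5 − (−2)) = 9/7.
h(2) = 5, h(9/7) = −300/343. t(3) = (9/7) − (−300/343)·((9/7) − 2)/((−300/343) − 5) = 561/403.
h(9/7) = −300/343, h(561/403) = −19794000/65450827. t(4) = (561/403) − (−19794000/65450827)·((561/403) − (9/7))/((−19794000/65450827) − (−300/343)) = 20671423/14273229.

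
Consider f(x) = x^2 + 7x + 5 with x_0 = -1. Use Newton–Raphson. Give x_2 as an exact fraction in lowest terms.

-109/135

f'(x) = 2x + 7.
f(-1) = -1, f'(-1) = 5, so x_1 = (-1) - (-1)/5 = -4/5.
f(-4/5) = 1/25, f'(-4/5) = 27/5, so x_2 = (-4/5) - (1/25)/(27/5) = -109/135.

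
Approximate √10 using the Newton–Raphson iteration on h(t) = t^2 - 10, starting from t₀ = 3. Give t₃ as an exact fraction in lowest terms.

1039681/328776

h'(t) = 2t.
h(3) = -1, h'(3) = 6, so t₁ = 3 - (-1)/6 = 19/6.
h(19/6) = 1/36, h'(19/6) = 19/3, so t₂ = (19/6) - (1/36)/(19/3) = 721/228.
h(721/228) = 1/51984, h'(721/228) = 721/114, so t₃ = (721/228) - (1/51984)/(721/114) = 1039681/328776.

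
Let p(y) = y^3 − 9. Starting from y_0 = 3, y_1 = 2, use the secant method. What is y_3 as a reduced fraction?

9255/4447

p(3) = 18, p(2) = −1. y_2 = 2 − (−1)·(2 − 3)/((−1) − 18) = 39/19.
p(2) = −1, p(39/19) = −2412/6859. y_3 = (39/19) − (−2412/6859)·((39/19) − 2)/((−2412/6859) − (−1)) = 9255/4447.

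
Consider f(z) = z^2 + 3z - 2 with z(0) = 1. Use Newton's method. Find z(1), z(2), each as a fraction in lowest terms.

f'(z) = 2z + 3.
f(1) = 2, f'(1) = 5, so z(1) = 1 - 2/5 = 3/5.
f(3/5) = 4/25, f'(3/5) = 21/5, so z(2) = (3/5) - (4/25)/(21/5) = 59/105.

z(1) = 3/5, z(2) = 59/105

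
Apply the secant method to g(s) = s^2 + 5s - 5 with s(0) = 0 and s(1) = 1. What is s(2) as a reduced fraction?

g(0) = -5, g(1) = 1. s(2) = 1 - 1·(1 - 0)/(1 - (-5)) = 5/6.

5/6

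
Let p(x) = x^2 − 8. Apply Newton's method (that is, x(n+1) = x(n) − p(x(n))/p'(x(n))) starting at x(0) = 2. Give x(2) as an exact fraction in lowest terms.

p'(x) = 2x.
p(2) = −4, p'(2) = 4, so x(1) = 2 − (−4)/4 = 3.
p(3) = 1, p'(3) = 6, so x(2) = 3 − 1/6 = 17/6.

17/6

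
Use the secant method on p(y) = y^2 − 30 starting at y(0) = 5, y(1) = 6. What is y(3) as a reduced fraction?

115/21

p(5) = −5, p(6) = 6. y(2) = 6 − 6·(6 − 5)/(6 − (−5)) = 60/11.
p(6) = 6, p(60/11) = −30/121. y(3) = (60/11) − (−30/121)·((60/11) − 6)/((−30/121) − 6) = 115/21.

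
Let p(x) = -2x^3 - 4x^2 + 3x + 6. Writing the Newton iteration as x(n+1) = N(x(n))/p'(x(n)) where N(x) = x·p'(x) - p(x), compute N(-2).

p'(x) = -6x^2 - 8x + 3.
N(x) = x·p'(x) - p(x) = x·(-6x^2 - 8x + 3) - (-2x^3 - 4x^2 + 3x + 6) = -4x^3 - 4x^2 - 6.
N(-2) = 10.

10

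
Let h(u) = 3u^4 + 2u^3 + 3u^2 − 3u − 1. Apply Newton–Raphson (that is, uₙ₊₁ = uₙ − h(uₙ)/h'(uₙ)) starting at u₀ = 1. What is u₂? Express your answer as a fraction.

580403/787983

h'(u) = 12u^3 + 6u^2 + 6u − 3.
h(1) = 4, h'(1) = 21, so u₁ = 1 − 4/21 = 17/21.
h(17/21) = 57488/64827, h'(17/21) = 37523/3087, so u₂ = (17/21) − (57488/64827)/(37523/3087) = 580403/787983.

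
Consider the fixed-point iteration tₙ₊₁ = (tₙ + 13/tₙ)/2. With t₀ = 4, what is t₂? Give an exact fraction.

t₁ = (4 + 13/4)/2 = 29/8.
t₂ = (29/8 + 13/(29/8))/2 = 1673/464.

1673/464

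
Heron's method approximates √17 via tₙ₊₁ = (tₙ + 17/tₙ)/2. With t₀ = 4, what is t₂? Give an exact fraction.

2177/528

t₁ = (4 + 17/4)/2 = 33/8.
t₂ = (33/8 + 17/(33/8))/2 = 2177/528.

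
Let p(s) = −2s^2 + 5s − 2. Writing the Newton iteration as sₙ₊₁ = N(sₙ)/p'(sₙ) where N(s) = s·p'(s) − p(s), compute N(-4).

−30

p'(s) = −4s + 5.
N(s) = s·p'(s) − p(s) = s·(−4s + 5) − (−2s^2 + 5s − 2) = −2s^2 + 2.
N(-4) = −30.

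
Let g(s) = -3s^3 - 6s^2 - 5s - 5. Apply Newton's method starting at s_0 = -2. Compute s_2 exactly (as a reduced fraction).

-85117/52666

g'(s) = -9s^2 - 12s - 5.
g(-2) = 5, g'(-2) = -17, so s_1 = (-2) - 5/(-17) = -29/17.
g(-29/17) = 4725/4913, g'(-29/17) = -3098/289, so s_2 = (-29/17) - (4725/4913)/(-3098/289) = -85117/52666.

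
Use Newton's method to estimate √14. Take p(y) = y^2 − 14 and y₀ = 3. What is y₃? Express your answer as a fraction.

2133553/570216

p'(y) = 2y.
p(3) = −5, p'(3) = 6, so y₁ = 3 − (−5)/6 = 23/6.
p(23/6) = 25/36, p'(23/6) = 23/3, so y₂ = (23/6) − (25/36)/(23/3) = 1033/276.
p(1033/276) = 625/76176, p'(1033/276) = 1033/138, so y₃ = (1033/276) − (625/76176)/(1033/138) = 2133553/570216.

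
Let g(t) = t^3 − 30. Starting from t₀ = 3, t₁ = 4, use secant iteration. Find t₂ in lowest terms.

114/37

g(3) = −3, g(4) = 34. t₂ = 4 − 34·(4 − 3)/(34 − (−3)) = 114/37.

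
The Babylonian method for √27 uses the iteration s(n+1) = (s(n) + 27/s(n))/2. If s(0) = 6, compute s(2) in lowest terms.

291/56

s(1) = (6 + 27/6)/2 = 21/4.
s(2) = (21/4 + 27/(21/4))/2 = 291/56.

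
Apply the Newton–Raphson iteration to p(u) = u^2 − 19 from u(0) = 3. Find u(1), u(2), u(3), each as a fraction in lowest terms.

p'(u) = 2u.
p(3) = −10, p'(3) = 6, so u(1) = 3 − (−10)/6 = 14/3.
p(14/3) = 25/9, p'(14/3) = 28/3, so u(2) = (14/3) − (25/9)/(28/3) = 367/84.
p(367/84) = 625/7056, p'(367/84) = 367/42, so u(3) = (367/84) − (625/7056)/(367/42) = 268753/61656.

u(1) = 14/3, u(2) = 367/84, u(3) = 268753/61656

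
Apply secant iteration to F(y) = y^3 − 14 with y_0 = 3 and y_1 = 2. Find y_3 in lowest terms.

F(3) = 13, F(2) = −6. y_2 = 2 − (−6)·(2 − 3)/((−6) − 13) = 44/19.
F(2) = −6, F(44/19) = −10842/6859. y_3 = (44/19) − (−10842/6859)·((44/19) − 2)/((−10842/6859) − (−6)) = 2045/842.

2045/842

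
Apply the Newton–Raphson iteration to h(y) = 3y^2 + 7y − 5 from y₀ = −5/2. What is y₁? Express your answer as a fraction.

h'(y) = 6y + 7.
h(−5/2) = −15/4, h'(−5/2) = −8, so y₁ = (−5/2) − (−15/4)/(−8) = −95/32.

−95/32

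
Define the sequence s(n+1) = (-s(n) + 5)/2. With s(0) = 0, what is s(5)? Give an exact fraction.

s(1) = (-0 + 5)/2 = 5/2.
s(2) = (-(5/2) + 5)/2 = 5/4.
s(3) = (-(5/4) + 5)/2 = 15/8.
s(4) = (-(15/8) + 5)/2 = 25/16.
s(5) = (-(25/16) + 5)/2 = 55/32.

55/32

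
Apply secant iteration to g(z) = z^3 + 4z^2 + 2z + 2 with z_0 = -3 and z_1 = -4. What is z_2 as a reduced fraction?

g(-3) = 5, g(-4) = -6. z_2 = (-4) - (-6)·((-4) - (-3))/((-6) - 5) = -38/11.

-38/11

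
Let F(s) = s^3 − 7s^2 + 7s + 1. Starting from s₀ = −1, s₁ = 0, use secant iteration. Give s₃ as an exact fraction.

−225/1681

F(−1) = −14, F(0) = 1. s₂ = 0 − 1·(0 − (−1))/(1 − (−14)) = −1/15.
F(0) = 1, F(−1/15) = 1694/3375. s₃ = (−1/15) − (1694/3375)·((−1/15) − 0)/((1694/3375) − 1) = −225/1681.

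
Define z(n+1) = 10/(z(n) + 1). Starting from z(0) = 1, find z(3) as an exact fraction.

z(1) = 10/(1 + 1) = 5.
z(2) = 10/(5 + 1) = 5/3.
z(3) = 10/(5/3 + 1) = 15/4.

15/4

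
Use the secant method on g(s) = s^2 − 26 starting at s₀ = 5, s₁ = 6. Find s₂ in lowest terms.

g(5) = −1, g(6) = 10. s₂ = 6 − 10·(6 − 5)/(10 − (−1)) = 56/11.

56/11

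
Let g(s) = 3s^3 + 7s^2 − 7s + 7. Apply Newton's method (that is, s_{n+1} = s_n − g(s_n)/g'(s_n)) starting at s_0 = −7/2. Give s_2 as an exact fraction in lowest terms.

g'(s) = 9s^2 + 14s − 7.
g(−7/2) = −91/8, g'(−7/2) = 217/4, so s_1 = (−7/2) − (−91/8)/(217/4) = −102/31.
g(−102/31) = −31265/29791, g'(−102/31) = 42641/961, so s_2 = (−102/31) − (−31265/29791)/(42641/961) = −4318117/1321871.

−4318117/1321871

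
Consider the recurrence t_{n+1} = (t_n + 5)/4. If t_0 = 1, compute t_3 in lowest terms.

53/32

t_1 = (1 + 5)/4 = 3/2.
t_2 = ((3/2) + 5)/4 = 13/8.
t_3 = ((13/8) + 5)/4 = 53/32.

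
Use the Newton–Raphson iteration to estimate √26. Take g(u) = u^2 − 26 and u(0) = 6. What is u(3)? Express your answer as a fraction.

g'(u) = 2u.
g(6) = 10, g'(6) = 12, so u(1) = 6 − 10/12 = 31/6.
g(31/6) = 25/36, g'(31/6) = 31/3, so u(2) = (31/6) − (25/36)/(31/3) = 1897/372.
g(1897/372) = 625/138384, g'(1897/372) = 1897/186, so u(3) = (1897/372) − (625/138384)/(1897/186) = 7196593/1411368.

7196593/1411368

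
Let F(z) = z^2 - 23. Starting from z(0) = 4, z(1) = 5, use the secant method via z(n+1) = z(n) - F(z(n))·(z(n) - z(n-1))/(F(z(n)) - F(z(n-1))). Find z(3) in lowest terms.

211/44

F(4) = -7, F(5) = 2. z(2) = 5 - 2·(5 - 4)/(2 - (-7)) = 43/9.
F(5) = 2, F(43/9) = -14/81. z(3) = (43/9) - (-14/81)·((43/9) - 5)/((-14/81) - 2) = 211/44.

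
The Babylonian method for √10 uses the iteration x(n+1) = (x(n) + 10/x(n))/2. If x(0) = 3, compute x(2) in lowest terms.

x(1) = (3 + 10/3)/2 = 19/6.
x(2) = (19/6 + 10/(19/6))/2 = 721/228.

721/228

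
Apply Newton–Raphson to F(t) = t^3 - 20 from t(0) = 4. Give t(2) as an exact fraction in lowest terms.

F'(t) = 3t^2.
F(4) = 44, F'(4) = 48, so t(1) = 4 - 44/48 = 37/12.
F(37/12) = 16093/1728, F'(37/12) = 1369/48, so t(2) = (37/12) - (16093/1728)/(1369/48) = 67933/24642.

67933/24642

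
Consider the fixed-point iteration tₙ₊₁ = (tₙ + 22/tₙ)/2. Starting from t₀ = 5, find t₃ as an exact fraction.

38878481/8288920

t₁ = (5 + 22/5)/2 = 47/10.
t₂ = (47/10 + 22/(47/10))/2 = 4409/940.
t₃ = (4409/940 + 22/(4409/940))/2 = 38878481/8288920.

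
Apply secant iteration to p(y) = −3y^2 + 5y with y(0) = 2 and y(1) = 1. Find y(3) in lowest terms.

p(2) = −2, p(1) = 2. y(2) = 1 − 2·(1 − 2)/(2 − (−2)) = 3/2.
p(1) = 2, p(3/2) = 3/4. y(3) = (3/2) − (3/4)·((3/2) − 1)/((3/4) − 2) = 9/5.

9/5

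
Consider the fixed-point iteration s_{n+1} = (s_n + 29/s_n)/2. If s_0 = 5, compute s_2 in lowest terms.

727/135

s_1 = (5 + 29/5)/2 = 27/5.
s_2 = (27/5 + 29/(27/5))/2 = 727/135.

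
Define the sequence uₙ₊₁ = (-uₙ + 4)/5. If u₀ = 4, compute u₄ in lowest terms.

84/125

u₁ = (-4 + 4)/5 = 0.
u₂ = (-0 + 4)/5 = 4/5.
u₃ = (-(4/5) + 4)/5 = 16/25.
u₄ = (-(16/25) + 4)/5 = 84/125.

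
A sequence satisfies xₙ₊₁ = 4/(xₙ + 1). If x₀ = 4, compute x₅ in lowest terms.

260/181

x₁ = 4/(4 + 1) = 4/5.
x₂ = 4/(4/5 + 1) = 20/9.
x₃ = 4/(20/9 + 1) = 36/29.
x₄ = 4/(36/29 + 1) = 116/65.
x₅ = 4/(116/65 + 1) = 260/181.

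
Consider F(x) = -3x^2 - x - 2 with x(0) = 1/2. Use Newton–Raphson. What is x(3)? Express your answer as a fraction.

472555/637504

F'(x) = -6x - 1.
F(1/2) = -13/4, F'(1/2) = -4, so x(1) = (1/2) - (-13/4)/(-4) = -5/16.
F(-5/16) = -507/256, F'(-5/16) = 7/8, so x(2) = (-5/16) - (-507/256)/(7/8) = 437/224.
F(437/224) = -771147/50176, F'(437/224) = -1423/112, so x(3) = (437/224) - (-771147/50176)/(-1423/112) = 472555/637504.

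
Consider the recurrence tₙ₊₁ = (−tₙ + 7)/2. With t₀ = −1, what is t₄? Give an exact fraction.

17/8

t₁ = (−(−1) + 7)/2 = 4.
t₂ = (−4 + 7)/2 = 3/2.
t₃ = (−(3/2) + 7)/2 = 11/4.
t₄ = (−(11/4) + 7)/2 = 17/8.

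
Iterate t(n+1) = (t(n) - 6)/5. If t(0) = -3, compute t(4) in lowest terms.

t(1) = ((-3) - 6)/5 = -9/5.
t(2) = ((-9/5) - 6)/5 = -39/25.
t(3) = ((-39/25) - 6)/5 = -189/125.
t(4) = ((-189/125) - 6)/5 = -939/625.

-939/625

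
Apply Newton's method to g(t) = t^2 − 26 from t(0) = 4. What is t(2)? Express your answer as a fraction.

g'(t) = 2t.
g(4) = −10, g'(4) = 8, so t(1) = 4 − (−10)/8 = 21/4.
g(21/4) = 25/16, g'(21/4) = 21/2, so t(2) = (21/4) − (25/16)/(21/2) = 857/168.

857/168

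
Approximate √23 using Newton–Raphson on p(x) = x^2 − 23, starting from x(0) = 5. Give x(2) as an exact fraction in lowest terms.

1151/240

p'(x) = 2x.
p(5) = 2, p'(5) = 10, so x(1) = 5 − 2/10 = 24/5.
p(24/5) = 1/25, p'(24/5) = 48/5, so x(2) = (24/5) − (1/25)/(48/5) = 1151/240.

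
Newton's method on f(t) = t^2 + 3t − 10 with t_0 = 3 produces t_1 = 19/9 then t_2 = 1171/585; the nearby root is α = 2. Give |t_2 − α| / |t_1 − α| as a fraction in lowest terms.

t_1 − α = 19/9 − 2 = 1/9, so |t_1 − α| = 1/9.
t_2 − α = 1171/585 − 2 = 1/585, so |t_2 − α| = 1/585.
Ratio = (1/585) / (1/9) = 1/65.

1/65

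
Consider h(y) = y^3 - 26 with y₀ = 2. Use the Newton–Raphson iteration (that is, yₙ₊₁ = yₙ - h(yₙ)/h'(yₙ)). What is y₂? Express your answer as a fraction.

h'(y) = 3y^2.
h(2) = -18, h'(2) = 12, so y₁ = 2 - (-18)/12 = 7/2.
h(7/2) = 135/8, h'(7/2) = 147/4, so y₂ = (7/2) - (135/8)/(147/4) = 149/49.

149/49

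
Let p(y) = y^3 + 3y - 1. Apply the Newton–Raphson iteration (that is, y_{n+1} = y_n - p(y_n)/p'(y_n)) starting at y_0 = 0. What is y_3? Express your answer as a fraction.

p'(y) = 3y^2 + 3.
p(0) = -1, p'(0) = 3, so y_1 = 0 - (-1)/3 = 1/3.
p(1/3) = 1/27, p'(1/3) = 10/3, so y_2 = (1/3) - (1/27)/(10/3) = 29/90.
p(29/90) = 89/729000, p'(29/90) = 8941/2700, so y_3 = (29/90) - (89/729000)/(8941/2700) = 388889/1207035.

388889/1207035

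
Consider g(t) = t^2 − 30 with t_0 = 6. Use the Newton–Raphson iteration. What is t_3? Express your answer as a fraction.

116161/21208

g'(t) = 2t.
g(6) = 6, g'(6) = 12, so t_1 = 6 − 6/12 = 11/2.
g(11/2) = 1/4, g'(11/2) = 11, so t_2 = (11/2) − (1/4)/11 = 241/44.
g(241/44) = 1/1936, g'(241/44) = 241/22, so t_3 = (241/44) − (1/1936)/(241/22) = 116161/21208.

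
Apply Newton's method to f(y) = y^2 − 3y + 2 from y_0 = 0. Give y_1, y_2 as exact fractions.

f'(y) = 2y − 3.
f(0) = 2, f'(0) = −3, so y_1 = 0 − 2/(−3) = 2/3.
f(2/3) = 4/9, f'(2/3) = −5/3, so y_2 = (2/3) − (4/9)/(−5/3) = 14/15.

y_1 = 2/3, y_2 = 14/15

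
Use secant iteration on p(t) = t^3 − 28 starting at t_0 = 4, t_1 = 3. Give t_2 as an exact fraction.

112/37

p(4) = 36, p(3) = −1. t_2 = 3 − (−1)·(3 − 4)/((−1) − 36) = 112/37.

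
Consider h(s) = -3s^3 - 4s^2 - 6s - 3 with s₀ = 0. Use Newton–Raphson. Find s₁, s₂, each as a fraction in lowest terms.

s₁ = -1/2, s₂ = -11/17

h'(s) = -9s^2 - 8s - 6.
h(0) = -3, h'(0) = -6, so s₁ = 0 - (-3)/(-6) = -1/2.
h(-1/2) = -5/8, h'(-1/2) = -17/4, so s₂ = (-1/2) - (-5/8)/(-17/4) = -11/17.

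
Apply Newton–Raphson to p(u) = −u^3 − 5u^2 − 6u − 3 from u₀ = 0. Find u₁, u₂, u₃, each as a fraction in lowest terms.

p'(u) = −3u^2 − 10u − 6.
p(0) = −3, p'(0) = −6, so u₁ = 0 − (−3)/(−6) = −1/2.
p(−1/2) = −9/8, p'(−1/2) = −7/4, so u₂ = (−1/2) − (−9/8)/(−7/4) = −8/7.
p(−8/7) = −405/343, p'(−8/7) = 74/49, so u₃ = (−8/7) − (−405/343)/(74/49) = −187/518.

u₁ = −1/2, u₂ = −8/7, u₃ = −187/518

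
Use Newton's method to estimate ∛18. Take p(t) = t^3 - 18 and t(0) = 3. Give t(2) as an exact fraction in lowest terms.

p'(t) = 3t^2.
p(3) = 9, p'(3) = 27, so t(1) = 3 - 9/27 = 8/3.
p(8/3) = 26/27, p'(8/3) = 64/3, so t(2) = (8/3) - (26/27)/(64/3) = 755/288.

755/288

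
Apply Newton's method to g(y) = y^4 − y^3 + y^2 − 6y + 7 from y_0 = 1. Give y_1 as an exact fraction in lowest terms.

g'(y) = 4y^3 − 3y^2 + 2y − 6.
g(1) = 2, g'(1) = −3, so y_1 = 1 − 2/(−3) = 5/3.

5/3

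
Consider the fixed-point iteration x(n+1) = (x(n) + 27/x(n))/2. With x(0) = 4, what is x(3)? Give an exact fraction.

x(1) = (4 + 27/4)/2 = 43/8.
x(2) = (43/8 + 27/(43/8))/2 = 3577/688.
x(3) = (3577/688 + 27/(3577/688))/2 = 25575217/4921952.

25575217/4921952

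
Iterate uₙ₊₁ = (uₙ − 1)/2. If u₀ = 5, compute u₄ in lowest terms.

u₁ = (5 − 1)/2 = 2.
u₂ = (2 − 1)/2 = 1/2.
u₃ = ((1/2) − 1)/2 = −1/4.
u₄ = ((−1/4) − 1)/2 = −5/8.

−5/8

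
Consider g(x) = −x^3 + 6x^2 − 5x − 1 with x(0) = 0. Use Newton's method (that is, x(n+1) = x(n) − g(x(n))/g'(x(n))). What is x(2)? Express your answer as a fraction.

−157/940

g'(x) = −3x^2 + 12x − 5.
g(0) = −1, g'(0) = −5, so x(1) = 0 − (−1)/(−5) = −1/5.
g(−1/5) = 31/125, g'(−1/5) = −188/25, so x(2) = (−1/5) − (31/125)/(−188/25) = −157/940.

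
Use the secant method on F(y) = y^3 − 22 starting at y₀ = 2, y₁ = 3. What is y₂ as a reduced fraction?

F(2) = −14, F(3) = 5. y₂ = 3 − 5·(3 − 2)/(5 − (−14)) = 52/19.

52/19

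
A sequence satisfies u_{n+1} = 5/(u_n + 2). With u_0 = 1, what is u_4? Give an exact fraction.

u_1 = 5/(1 + 2) = 5/3.
u_2 = 5/(5/3 + 2) = 15/11.
u_3 = 5/(15/11 + 2) = 55/37.
u_4 = 5/(55/37 + 2) = 185/129.

185/129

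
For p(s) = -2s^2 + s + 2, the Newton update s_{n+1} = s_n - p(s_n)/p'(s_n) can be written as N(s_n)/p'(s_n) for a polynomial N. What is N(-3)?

-20

p'(s) = -4s + 1.
N(s) = s·p'(s) - p(s) = s·(-4s + 1) - (-2s^2 + s + 2) = -2s^2 - 2.
N(-3) = -20.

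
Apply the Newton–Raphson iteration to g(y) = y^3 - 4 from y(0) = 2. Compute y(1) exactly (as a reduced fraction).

g'(y) = 3y^2.
g(2) = 4, g'(2) = 12, so y(1) = 2 - 4/12 = 5/3.

5/3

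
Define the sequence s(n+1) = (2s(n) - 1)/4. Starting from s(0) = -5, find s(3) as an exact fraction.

s(1) = (2·(-5) - 1)/4 = -11/4.
s(2) = (2·(-11/4) - 1)/4 = -13/8.
s(3) = (2·(-13/8) - 1)/4 = -17/16.

-17/16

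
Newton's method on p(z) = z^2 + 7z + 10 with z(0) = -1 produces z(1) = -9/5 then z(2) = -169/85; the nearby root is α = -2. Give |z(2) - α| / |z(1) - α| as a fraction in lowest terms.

z(1) - α = -9/5 - (-2) = -9/5 + 2 = 1/5, so |z(1) - α| = 1/5.
z(2) - α = -169/85 - (-2) = -169/85 + 2 = 1/85, so |z(2) - α| = 1/85.
Ratio = (1/85) / (1/5) = 1/17.

1/17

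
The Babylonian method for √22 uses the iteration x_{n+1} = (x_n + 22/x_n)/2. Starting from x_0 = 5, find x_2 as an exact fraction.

x_1 = (5 + 22/5)/2 = 47/10.
x_2 = (47/10 + 22/(47/10))/2 = 4409/940.

4409/940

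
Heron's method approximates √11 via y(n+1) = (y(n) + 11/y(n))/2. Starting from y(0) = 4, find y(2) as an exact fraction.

1433/432

y(1) = (4 + 11/4)/2 = 27/8.
y(2) = (27/8 + 11/(27/8))/2 = 1433/432.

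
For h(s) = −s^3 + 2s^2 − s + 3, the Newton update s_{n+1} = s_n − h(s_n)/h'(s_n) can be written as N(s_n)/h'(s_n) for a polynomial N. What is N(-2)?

h'(s) = −3s^2 + 4s − 1.
N(s) = s·h'(s) − h(s) = s·(−3s^2 + 4s − 1) − (−s^3 + 2s^2 − s + 3) = −2s^3 + 2s^2 − 3.
N(-2) = 21.

21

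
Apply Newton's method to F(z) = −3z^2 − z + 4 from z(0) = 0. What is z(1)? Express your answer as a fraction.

F'(z) = −6z − 1.
F(0) = 4, F'(0) = −1, so z(1) = 0 − 4/(−1) = 4.

4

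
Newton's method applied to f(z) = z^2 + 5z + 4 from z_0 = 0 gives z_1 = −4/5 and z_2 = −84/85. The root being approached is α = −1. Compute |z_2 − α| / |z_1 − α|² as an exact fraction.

z_1 − α = −4/5 − (−1) = −4/5 + 1 = 1/5, so |z_1 − α| = 1/5.
z_2 − α = −84/85 − (−1) = −84/85 + 1 = 1/85, so |z_2 − α| = 1/85.
|z_1 − α|² = 1/25.
Ratio = (1/85) / (1/25) = 5/17.

5/17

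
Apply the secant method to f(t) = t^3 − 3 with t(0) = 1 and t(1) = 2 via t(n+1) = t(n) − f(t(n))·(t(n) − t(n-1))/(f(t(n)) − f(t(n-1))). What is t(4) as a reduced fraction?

f(1) = −2, f(2) = 5. t(2) = 2 − 5·(2 − 1)/(5 − (−2)) = 9/7.
f(2) = 5, f(9/7) = −300/343. t(3) = (9/7) − (−300/343)·((9/7) − 2)/((−300/343) − 5) = 561/403.
f(9/7) = −300/343, f(561/403) = −19794000/65450827. t(4) = (561/403) − (−19794000/65450827)·((561/403) − (9/7))/((−19794000/65450827) − (−300/343)) = 20671423/14273229.

20671423/14273229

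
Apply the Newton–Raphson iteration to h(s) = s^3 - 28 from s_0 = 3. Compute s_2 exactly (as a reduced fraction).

413465/136161

h'(s) = 3s^2.
h(3) = -1, h'(3) = 27, so s_1 = 3 - (-1)/27 = 82/27.
h(82/27) = 244/19683, h'(82/27) = 6724/243, so s_2 = (82/27) - (244/19683)/(6724/243) = 413465/136161.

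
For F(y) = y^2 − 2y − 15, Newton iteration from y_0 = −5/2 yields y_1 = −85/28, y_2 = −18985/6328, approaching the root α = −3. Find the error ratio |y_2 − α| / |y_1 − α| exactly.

1/226

y_1 − α = −85/28 − (−3) = −85/28 + 3 = −1/28, so |y_1 − α| = 1/28.
y_2 − α = −18985/6328 − (−3) = −18985/6328 + 3 = −1/6328, so |y_2 − α| = 1/6328.
Ratio = (1/6328) / (1/28) = 1/226.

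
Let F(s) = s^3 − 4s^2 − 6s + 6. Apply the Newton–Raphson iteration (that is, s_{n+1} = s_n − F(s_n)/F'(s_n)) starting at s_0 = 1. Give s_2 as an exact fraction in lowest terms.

4889/6809

F'(s) = 3s^2 − 8s − 6.
F(1) = −3, F'(1) = −11, so s_1 = 1 − (−3)/(−11) = 8/11.
F(8/11) = −126/1331, F'(8/11) = −1238/121, so s_2 = (8/11) − (−126/1331)/(−1238/121) = 4889/6809.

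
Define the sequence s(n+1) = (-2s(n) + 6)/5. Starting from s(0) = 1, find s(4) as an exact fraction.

s(1) = (-2·1 + 6)/5 = 4/5.
s(2) = (-2·(4/5) + 6)/5 = 22/25.
s(3) = (-2·(22/25) + 6)/5 = 106/125.
s(4) = (-2·(106/125) + 6)/5 = 538/625.

538/625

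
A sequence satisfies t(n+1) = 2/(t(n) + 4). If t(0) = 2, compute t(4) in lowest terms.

t(1) = 2/(2 + 4) = 1/3.
t(2) = 2/(1/3 + 4) = 6/13.
t(3) = 2/(6/13 + 4) = 13/29.
t(4) = 2/(13/29 + 4) = 58/129.

58/129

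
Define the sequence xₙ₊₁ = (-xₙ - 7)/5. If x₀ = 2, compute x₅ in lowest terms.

x₁ = (-2 - 7)/5 = -9/5.
x₂ = (-(-9/5) - 7)/5 = -26/25.
x₃ = (-(-26/25) - 7)/5 = -149/125.
x₄ = (-(-149/125) - 7)/5 = -726/625.
x₅ = (-(-726/625) - 7)/5 = -3649/3125.

-3649/3125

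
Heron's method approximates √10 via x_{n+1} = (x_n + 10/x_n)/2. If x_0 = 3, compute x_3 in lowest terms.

x_1 = (3 + 10/3)/2 = 19/6.
x_2 = (19/6 + 10/(19/6))/2 = 721/228.
x_3 = (721/228 + 10/(721/228))/2 = 1039681/328776.

1039681/328776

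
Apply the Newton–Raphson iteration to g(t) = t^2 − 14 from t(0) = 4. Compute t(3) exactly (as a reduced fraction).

403201/107760

g'(t) = 2t.
g(4) = 2, g'(4) = 8, so t(1) = 4 − 2/8 = 15/4.
g(15/4) = 1/16, g'(15/4) = 15/2, so t(2) = (15/4) − (1/16)/(15/2) = 449/120.
g(449/120) = 1/14400, g'(449/120) = 449/60, so t(3) = (449/120) − (1/14400)/(449/60) = 403201/107760.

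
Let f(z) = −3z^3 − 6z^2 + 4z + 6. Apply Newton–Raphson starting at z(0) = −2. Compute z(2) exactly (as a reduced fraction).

−1023/466

f'(z) = −9z^2 − 12z + 4.
f(−2) = −2, f'(−2) = −8, so z(1) = (−2) − (−2)/(−8) = −9/4.
f(−9/4) = 51/64, f'(−9/4) = −233/16, so z(2) = (−9/4) − (51/64)/(−233/16) = −1023/466.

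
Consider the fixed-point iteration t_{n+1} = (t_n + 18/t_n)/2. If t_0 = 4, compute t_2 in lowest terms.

577/136

t_1 = (4 + 18/4)/2 = 17/4.
t_2 = (17/4 + 18/(17/4))/2 = 577/136.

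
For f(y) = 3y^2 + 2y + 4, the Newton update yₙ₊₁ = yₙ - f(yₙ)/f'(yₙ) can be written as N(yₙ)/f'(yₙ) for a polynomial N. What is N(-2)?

f'(y) = 6y + 2.
N(y) = y·f'(y) - f(y) = y·(6y + 2) - (3y^2 + 2y + 4) = 3y^2 - 4.
N(-2) = 8.

8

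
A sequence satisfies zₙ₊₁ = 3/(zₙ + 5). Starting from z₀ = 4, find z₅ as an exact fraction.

1479/2732

z₁ = 3/(4 + 5) = 1/3.
z₂ = 3/(1/3 + 5) = 9/16.
z₃ = 3/(9/16 + 5) = 48/89.
z₄ = 3/(48/89 + 5) = 267/493.
z₅ = 3/(267/493 + 5) = 1479/2732.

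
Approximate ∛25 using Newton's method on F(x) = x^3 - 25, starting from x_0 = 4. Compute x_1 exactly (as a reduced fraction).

51/16

F'(x) = 3x^2.
F(4) = 39, F'(4) = 48, so x_1 = 4 - 39/48 = 51/16.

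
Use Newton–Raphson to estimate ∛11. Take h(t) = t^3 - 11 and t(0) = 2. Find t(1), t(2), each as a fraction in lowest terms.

h'(t) = 3t^2.
h(2) = -3, h'(2) = 12, so t(1) = 2 - (-3)/12 = 9/4.
h(9/4) = 25/64, h'(9/4) = 243/16, so t(2) = (9/4) - (25/64)/(243/16) = 1081/486.

t(1) = 9/4, t(2) = 1081/486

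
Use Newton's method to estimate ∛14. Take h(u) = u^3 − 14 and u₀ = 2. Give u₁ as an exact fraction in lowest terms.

5/2

h'(u) = 3u^2.
h(2) = −6, h'(2) = 12, so u₁ = 2 − (−6)/12 = 5/2.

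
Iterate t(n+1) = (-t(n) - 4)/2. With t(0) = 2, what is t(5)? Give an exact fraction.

-23/16

t(1) = (-2 - 4)/2 = -3.
t(2) = (-(-3) - 4)/2 = -1/2.
t(3) = (-(-1/2) - 4)/2 = -7/4.
t(4) = (-(-7/4) - 4)/2 = -9/8.
t(5) = (-(-9/8) - 4)/2 = -23/16.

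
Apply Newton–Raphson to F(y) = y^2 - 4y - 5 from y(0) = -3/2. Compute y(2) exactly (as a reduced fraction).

-4761/4760

F'(y) = 2y - 4.
F(-3/2) = 13/4, F'(-3/2) = -7, so y(1) = (-3/2) - (13/4)/(-7) = -29/28.
F(-29/28) = 169/784, F'(-29/28) = -85/14, so y(2) = (-29/28) - (169/784)/(-85/14) = -4761/4760.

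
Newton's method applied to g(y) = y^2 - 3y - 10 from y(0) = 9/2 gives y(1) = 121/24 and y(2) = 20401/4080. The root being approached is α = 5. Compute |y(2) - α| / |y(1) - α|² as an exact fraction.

y(1) - α = 121/24 - 5 = 1/24, so |y(1) - α| = 1/24.
y(2) - α = 20401/4080 - 5 = 1/4080, so |y(2) - α| = 1/4080.
|y(1) - α|² = 1/576.
Ratio = (1/4080) / (1/576) = 12/85.

12/85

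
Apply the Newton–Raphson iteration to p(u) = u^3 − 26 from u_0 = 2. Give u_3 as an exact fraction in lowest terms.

3224924/1087849

p'(u) = 3u^2.
p(2) = −18, p'(2) = 12, so u_1 = 2 − (−18)/12 = 7/2.
p(7/2) = 135/8, p'(7/2) = 147/4, so u_2 = (7/2) − (135/8)/(147/4) = 149/49.
p(149/49) = 249075/117649, p'(149/49) = 66603/2401, so u_3 = (149/49) − (249075/117649)/(66603/2401) = 3224924/1087849.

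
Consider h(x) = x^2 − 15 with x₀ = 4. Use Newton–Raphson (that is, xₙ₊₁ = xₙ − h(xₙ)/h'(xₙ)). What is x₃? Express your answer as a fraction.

7380481/1905632

h'(x) = 2x.
h(4) = 1, h'(4) = 8, so x₁ = 4 − 1/8 = 31/8.
h(31/8) = 1/64, h'(31/8) = 31/4, so x₂ = (31/8) − (1/64)/(31/4) = 1921/496.
h(1921/496) = 1/246016, h'(1921/496) = 1921/248, so x₃ = (1921/496) − (1/246016)/(1921/248) = 7380481/1905632.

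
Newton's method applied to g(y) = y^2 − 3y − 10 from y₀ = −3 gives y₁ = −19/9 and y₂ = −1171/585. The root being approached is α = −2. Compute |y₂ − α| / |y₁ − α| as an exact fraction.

y₁ − α = −19/9 − (−2) = −19/9 + 2 = −1/9, so |y₁ − α| = 1/9.
y₂ − α = −1171/585 − (−2) = −1171/585 + 2 = −1/585, so |y₂ − α| = 1/585.
Ratio = (1/585) / (1/9) = 1/65.

1/65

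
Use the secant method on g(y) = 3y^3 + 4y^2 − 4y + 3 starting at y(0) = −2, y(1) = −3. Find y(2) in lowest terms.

−23/11

g(−2) = 3, g(−3) = −30. y(2) = (−3) − (−30)·((−3) − (−2))/((−30) − 3) = −23/11.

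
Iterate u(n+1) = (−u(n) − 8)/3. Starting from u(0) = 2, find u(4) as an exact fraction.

u(1) = (−2 − 8)/3 = −10/3.
u(2) = (−(−10/3) − 8)/3 = −14/9.
u(3) = (−(−14/9) − 8)/3 = −58/27.
u(4) = (−(−58/27) − 8)/3 = −158/81.

−158/81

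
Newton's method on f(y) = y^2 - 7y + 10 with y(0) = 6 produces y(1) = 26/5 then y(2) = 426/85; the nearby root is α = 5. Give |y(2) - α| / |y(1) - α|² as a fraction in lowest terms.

y(1) - α = 26/5 - 5 = 1/5, so |y(1) - α| = 1/5.
y(2) - α = 426/85 - 5 = 1/85, so |y(2) - α| = 1/85.
|y(1) - α|² = 1/25.
Ratio = (1/85) / (1/25) = 5/17.

5/17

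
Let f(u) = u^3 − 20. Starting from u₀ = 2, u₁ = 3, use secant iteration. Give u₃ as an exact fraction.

f(2) = −12, f(3) = 7. u₂ = 3 − 7·(3 − 2)/(7 − (−12)) = 50/19.
f(3) = 7, f(50/19) = −12180/6859. u₃ = (50/19) − (−12180/6859)·((50/19) − 3)/((−12180/6859) − 7) = 23270/8599.

23270/8599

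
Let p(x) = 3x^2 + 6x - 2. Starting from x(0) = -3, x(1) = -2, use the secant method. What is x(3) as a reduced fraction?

p(-3) = 7, p(-2) = -2. x(2) = (-2) - (-2)·((-2) - (-3))/((-2) - 7) = -20/9.
p(-2) = -2, p(-20/9) = -14/27. x(3) = (-20/9) - (-14/27)·((-20/9) - (-2))/((-14/27) - (-2)) = -23/10.

-23/10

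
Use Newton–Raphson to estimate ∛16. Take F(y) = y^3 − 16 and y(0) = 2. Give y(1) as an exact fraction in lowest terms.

F'(y) = 3y^2.
F(2) = −8, F'(2) = 12, so y(1) = 2 − (−8)/12 = 8/3.

8/3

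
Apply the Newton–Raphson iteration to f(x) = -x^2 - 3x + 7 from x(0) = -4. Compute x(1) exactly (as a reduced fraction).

-23/5

f'(x) = -2x - 3.
f(-4) = 3, f'(-4) = 5, so x(1) = (-4) - 3/5 = -23/5.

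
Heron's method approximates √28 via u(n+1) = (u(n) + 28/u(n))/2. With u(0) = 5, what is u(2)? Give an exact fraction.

5609/1060

u(1) = (5 + 28/5)/2 = 53/10.
u(2) = (53/10 + 28/(53/10))/2 = 5609/1060.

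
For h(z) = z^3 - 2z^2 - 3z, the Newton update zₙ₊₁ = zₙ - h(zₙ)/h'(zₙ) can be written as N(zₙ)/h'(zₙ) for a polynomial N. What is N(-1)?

h'(z) = 3z^2 - 4z - 3.
N(z) = z·h'(z) - h(z) = z·(3z^2 - 4z - 3) - (z^3 - 2z^2 - 3z) = 2z^3 - 2z^2.
N(-1) = -4.

-4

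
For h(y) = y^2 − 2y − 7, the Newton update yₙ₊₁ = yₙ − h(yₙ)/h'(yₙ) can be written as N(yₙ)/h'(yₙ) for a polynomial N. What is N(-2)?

h'(y) = 2y − 2.
N(y) = y·h'(y) − h(y) = y·(2y − 2) − (y^2 − 2y − 7) = y^2 + 7.
N(-2) = 11.

11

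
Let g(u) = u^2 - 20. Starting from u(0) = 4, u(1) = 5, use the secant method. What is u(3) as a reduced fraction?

76/17

g(4) = -4, g(5) = 5. u(2) = 5 - 5·(5 - 4)/(5 - (-4)) = 40/9.
g(5) = 5, g(40/9) = -20/81. u(3) = (40/9) - (-20/81)·((40/9) - 5)/((-20/81) - 5) = 76/17.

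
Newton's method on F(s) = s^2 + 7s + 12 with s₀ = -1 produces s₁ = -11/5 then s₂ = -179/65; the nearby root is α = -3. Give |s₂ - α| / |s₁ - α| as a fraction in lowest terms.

s₁ - α = -11/5 - (-3) = -11/5 + 3 = 4/5, so |s₁ - α| = 4/5.
s₂ - α = -179/65 - (-3) = -179/65 + 3 = 16/65, so |s₂ - α| = 16/65.
Ratio = (16/65) / (4/5) = 4/13.

4/13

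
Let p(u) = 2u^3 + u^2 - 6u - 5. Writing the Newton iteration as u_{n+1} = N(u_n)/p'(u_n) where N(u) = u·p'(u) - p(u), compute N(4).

p'(u) = 6u^2 + 2u - 6.
N(u) = u·p'(u) - p(u) = u·(6u^2 + 2u - 6) - (2u^3 + u^2 - 6u - 5) = 4u^3 + u^2 + 5.
N(4) = 277.

277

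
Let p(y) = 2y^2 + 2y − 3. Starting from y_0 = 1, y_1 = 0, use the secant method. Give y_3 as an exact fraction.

6/7

p(1) = 1, p(0) = −3. y_2 = 0 − (−3)·(0 − 1)/((−3) − 1) = 3/4.
p(0) = −3, p(3/4) = −3/8. y_3 = (3/4) − (−3/8)·((3/4) − 0)/((−3/8) − (−3)) = 6/7.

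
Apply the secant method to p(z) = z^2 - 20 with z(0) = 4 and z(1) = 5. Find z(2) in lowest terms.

40/9

p(4) = -4, p(5) = 5. z(2) = 5 - 5·(5 - 4)/(5 - (-4)) = 40/9.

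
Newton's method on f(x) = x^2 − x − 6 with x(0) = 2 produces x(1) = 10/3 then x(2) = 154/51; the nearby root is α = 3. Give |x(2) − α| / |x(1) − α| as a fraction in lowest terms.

1/17

x(1) − α = 10/3 − 3 = 1/3, so |x(1) − α| = 1/3.
x(2) − α = 154/51 − 3 = 1/51, so |x(2) − α| = 1/51.
Ratio = (1/51) / (1/3) = 1/17.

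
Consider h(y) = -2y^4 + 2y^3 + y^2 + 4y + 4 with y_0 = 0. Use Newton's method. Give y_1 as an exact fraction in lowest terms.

-1

h'(y) = -8y^3 + 6y^2 + 2y + 4.
h(0) = 4, h'(0) = 4, so y_1 = 0 - 4/4 = -1.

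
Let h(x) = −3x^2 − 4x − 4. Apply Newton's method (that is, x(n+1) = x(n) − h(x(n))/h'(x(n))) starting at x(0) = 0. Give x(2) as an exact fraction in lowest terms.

1/2

h'(x) = −6x − 4.
h(0) = −4, h'(0) = −4, so x(1) = 0 − (−4)/(−4) = −1.
h(−1) = −3, h'(−1) = 2, so x(2) = (−1) − (−3)/2 = 1/2.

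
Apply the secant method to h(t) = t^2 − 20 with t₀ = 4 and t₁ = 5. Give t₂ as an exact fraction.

40/9

h(4) = −4, h(5) = 5. t₂ = 5 − 5·(5 − 4)/(5 − (−4)) = 40/9.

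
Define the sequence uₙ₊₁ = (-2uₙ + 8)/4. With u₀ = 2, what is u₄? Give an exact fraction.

u₁ = (-2·2 + 8)/4 = 1.
u₂ = (-2·1 + 8)/4 = 3/2.
u₃ = (-2·(3/2) + 8)/4 = 5/4.
u₄ = (-2·(5/4) + 8)/4 = 11/8.

11/8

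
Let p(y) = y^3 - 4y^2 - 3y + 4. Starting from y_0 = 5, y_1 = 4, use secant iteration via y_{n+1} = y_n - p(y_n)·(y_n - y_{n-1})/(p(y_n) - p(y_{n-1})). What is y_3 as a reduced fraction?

8732/1941

p(5) = 14, p(4) = -8. y_2 = 4 - (-8)·(4 - 5)/((-8) - 14) = 48/11.
p(4) = -8, p(48/11) = -2884/1331. y_3 = (48/11) - (-2884/1331)·((48/11) - 4)/((-2884/1331) - (-8)) = 8732/1941.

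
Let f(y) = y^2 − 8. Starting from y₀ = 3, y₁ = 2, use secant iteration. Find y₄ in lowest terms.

478/169

f(3) = 1, f(2) = −4. y₂ = 2 − (−4)·(2 − 3)/((−4) − 1) = 14/5.
f(2) = −4, f(14/5) = −4/25. y₃ = (14/5) − (−4/25)·((14/5) − 2)/((−4/25) − (−4)) = 17/6.
f(14/5) = −4/25, f(17/6) = 1/36. y₄ = (17/6) − (1/36)·((17/6) − (14/5))/((1/36) − (−4/25)) = 478/169.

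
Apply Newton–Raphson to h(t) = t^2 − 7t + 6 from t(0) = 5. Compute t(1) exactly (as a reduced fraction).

h'(t) = 2t − 7.
h(5) = −4, h'(5) = 3, so t(1) = 5 − (−4)/3 = 19/3.

19/3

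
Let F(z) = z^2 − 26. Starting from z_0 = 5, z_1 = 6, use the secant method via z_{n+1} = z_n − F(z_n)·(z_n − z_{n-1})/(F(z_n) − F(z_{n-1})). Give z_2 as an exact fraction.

56/11

F(5) = −1, F(6) = 10. z_2 = 6 − 10·(6 − 5)/(10 − (−1)) = 56/11.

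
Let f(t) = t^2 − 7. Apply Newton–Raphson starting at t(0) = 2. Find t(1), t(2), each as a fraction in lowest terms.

f'(t) = 2t.
f(2) = −3, f'(2) = 4, so t(1) = 2 − (−3)/4 = 11/4.
f(11/4) = 9/16, f'(11/4) = 11/2, so t(2) = (11/4) − (9/16)/(11/2) = 233/88.

t(1) = 11/4, t(2) = 233/88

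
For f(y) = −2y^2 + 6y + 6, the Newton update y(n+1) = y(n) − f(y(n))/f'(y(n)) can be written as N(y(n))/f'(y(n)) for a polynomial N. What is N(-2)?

f'(y) = −4y + 6.
N(y) = y·f'(y) − f(y) = y·(−4y + 6) − (−2y^2 + 6y + 6) = −2y^2 − 6.
N(-2) = −14.

−14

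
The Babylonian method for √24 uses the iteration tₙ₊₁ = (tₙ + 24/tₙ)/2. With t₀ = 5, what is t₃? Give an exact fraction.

46099201/9409960

t₁ = (5 + 24/5)/2 = 49/10.
t₂ = (49/10 + 24/(49/10))/2 = 4801/980.
t₃ = (4801/980 + 24/(4801/980))/2 = 46099201/9409960.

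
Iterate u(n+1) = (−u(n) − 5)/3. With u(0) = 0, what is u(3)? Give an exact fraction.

−35/27

u(1) = (−0 − 5)/3 = −5/3.
u(2) = (−(−5/3) − 5)/3 = −10/9.
u(3) = (−(−10/9) − 5)/3 = −35/27.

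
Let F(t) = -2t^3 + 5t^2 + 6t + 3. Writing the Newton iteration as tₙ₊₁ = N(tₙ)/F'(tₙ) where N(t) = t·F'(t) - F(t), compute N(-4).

333

F'(t) = -6t^2 + 10t + 6.
N(t) = t·F'(t) - F(t) = t·(-6t^2 + 10t + 6) - (-2t^3 + 5t^2 + 6t + 3) = -4t^3 + 5t^2 - 3.
N(-4) = 333.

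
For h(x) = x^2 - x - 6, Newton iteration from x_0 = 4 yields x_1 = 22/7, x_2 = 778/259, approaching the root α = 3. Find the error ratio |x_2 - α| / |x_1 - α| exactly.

1/37

x_1 - α = 22/7 - 3 = 1/7, so |x_1 - α| = 1/7.
x_2 - α = 778/259 - 3 = 1/259, so |x_2 - α| = 1/259.
Ratio = (1/259) / (1/7) = 1/37.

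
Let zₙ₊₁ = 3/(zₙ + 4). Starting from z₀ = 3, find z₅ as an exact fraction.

2019/3127

z₁ = 3/(3 + 4) = 3/7.
z₂ = 3/(3/7 + 4) = 21/31.
z₃ = 3/(21/31 + 4) = 93/145.
z₄ = 3/(93/145 + 4) = 435/673.
z₅ = 3/(435/673 + 4) = 2019/3127.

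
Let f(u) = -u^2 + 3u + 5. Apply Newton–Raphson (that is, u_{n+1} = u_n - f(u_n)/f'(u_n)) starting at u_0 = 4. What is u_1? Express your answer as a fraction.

21/5

f'(u) = -2u + 3.
f(4) = 1, f'(4) = -5, so u_1 = 4 - 1/(-5) = 21/5.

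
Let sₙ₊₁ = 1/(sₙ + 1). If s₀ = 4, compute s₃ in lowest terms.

s₁ = 1/(4 + 1) = 1/5.
s₂ = 1/(1/5 + 1) = 5/6.
s₃ = 1/(5/6 + 1) = 6/11.

6/11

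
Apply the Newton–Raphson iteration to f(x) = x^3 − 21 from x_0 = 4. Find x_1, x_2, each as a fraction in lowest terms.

x_1 = 149/48, x_2 = 4469165/1598472

f'(x) = 3x^2.
f(4) = 43, f'(4) = 48, so x_1 = 4 − 43/48 = 149/48.
f(149/48) = 985517/110592, f'(149/48) = 22201/768, so x_2 = (149/48) − (985517/110592)/(22201/768) = 4469165/1598472.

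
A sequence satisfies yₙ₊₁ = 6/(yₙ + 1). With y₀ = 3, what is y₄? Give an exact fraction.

y₁ = 6/(3 + 1) = 3/2.
y₂ = 6/(3/2 + 1) = 12/5.
y₃ = 6/(12/5 + 1) = 30/17.
y₄ = 6/(30/17 + 1) = 102/47.

102/47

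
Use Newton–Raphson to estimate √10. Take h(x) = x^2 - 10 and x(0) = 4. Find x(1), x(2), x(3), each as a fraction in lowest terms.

x(1) = 13/4, x(2) = 329/104, x(3) = 216401/68432

h'(x) = 2x.
h(4) = 6, h'(4) = 8, so x(1) = 4 - 6/8 = 13/4.
h(13/4) = 9/16, h'(13/4) = 13/2, so x(2) = (13/4) - (9/16)/(13/2) = 329/104.
h(329/104) = 81/10816, h'(329/104) = 329/52, so x(3) = (329/104) - (81/10816)/(329/52) = 216401/68432.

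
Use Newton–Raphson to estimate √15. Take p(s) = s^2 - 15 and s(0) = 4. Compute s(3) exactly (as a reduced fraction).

7380481/1905632

p'(s) = 2s.
p(4) = 1, p'(4) = 8, so s(1) = 4 - 1/8 = 31/8.
p(31/8) = 1/64, p'(31/8) = 31/4, so s(2) = (31/8) - (1/64)/(31/4) = 1921/496.
p(1921/496) = 1/246016, p'(1921/496) = 1921/248, so s(3) = (1921/496) - (1/246016)/(1921/248) = 7380481/1905632.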